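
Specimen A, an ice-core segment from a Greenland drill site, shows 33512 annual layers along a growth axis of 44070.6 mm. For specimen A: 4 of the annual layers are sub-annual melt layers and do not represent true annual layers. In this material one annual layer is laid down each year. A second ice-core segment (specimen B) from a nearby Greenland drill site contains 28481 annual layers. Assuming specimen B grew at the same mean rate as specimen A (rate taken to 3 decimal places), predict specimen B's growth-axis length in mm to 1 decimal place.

Specimen A: correcting the raw count gives 33512 − 4 = 33508 true annual layers.
A: Extension rate ≈ 44070.6 / 33508 = 1.315 mm/year.
B's length ≈ 1.315 × 28481 = 37452.5 mm.

37452.5 mm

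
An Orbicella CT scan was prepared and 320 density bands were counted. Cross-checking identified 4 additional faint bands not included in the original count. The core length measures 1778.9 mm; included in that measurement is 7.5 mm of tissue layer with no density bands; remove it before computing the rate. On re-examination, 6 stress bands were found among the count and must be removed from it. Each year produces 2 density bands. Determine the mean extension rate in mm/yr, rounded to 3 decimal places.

Adjusted count: 320 − 6 + 4 = 318 density bands.
Dividing by 2 density bands per year: 318 / 2 = 159 years.
Removing the 7.5 mm offcut leaves 1778.9 − 7.5 = 1771.4 mm.
Extension rate ≈ 1771.4 / 159 = 11.141 mm/yr.

11.141 mm/yr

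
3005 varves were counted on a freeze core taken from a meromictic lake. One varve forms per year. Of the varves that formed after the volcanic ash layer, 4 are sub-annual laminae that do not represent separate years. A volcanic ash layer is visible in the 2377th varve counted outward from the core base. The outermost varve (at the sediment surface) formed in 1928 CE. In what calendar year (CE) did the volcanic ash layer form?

1304 CE

3005 − 2377 = 628 varves lie beyond the volcanic ash layer toward the sediment surface.
628 − 4 false = 624 true varves after the volcanic ash layer.
1928 − 624 = 1304 CE.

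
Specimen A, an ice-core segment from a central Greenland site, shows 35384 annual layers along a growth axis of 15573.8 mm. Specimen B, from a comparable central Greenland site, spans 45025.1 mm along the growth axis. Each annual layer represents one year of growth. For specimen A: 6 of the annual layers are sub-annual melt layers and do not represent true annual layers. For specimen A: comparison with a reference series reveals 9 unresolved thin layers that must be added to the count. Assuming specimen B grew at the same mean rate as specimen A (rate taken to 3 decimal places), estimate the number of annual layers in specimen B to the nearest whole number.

Specimen A: adjusted count: 35384 − 6 + 9 = 35387 annual layers.
A: Extension rate ≈ 15573.8 / 35387 = 0.440 mm per year.
Specimen B: 45025.1 mm / 0.440 mm per year = 102329.77 years ≈ 102330 annual layers.

102330 annual layers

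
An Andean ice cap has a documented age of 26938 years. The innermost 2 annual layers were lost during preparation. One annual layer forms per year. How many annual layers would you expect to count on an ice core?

At one annual layer per year, 26938 years correspond to 26938 annual layers.
26938 − 2 missed = 26936 annual layers expected in the prepared section.

26936 annual layers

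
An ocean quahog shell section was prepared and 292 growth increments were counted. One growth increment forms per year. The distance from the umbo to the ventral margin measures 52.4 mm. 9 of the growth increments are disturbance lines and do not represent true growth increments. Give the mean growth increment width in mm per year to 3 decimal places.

Correcting the raw count gives 292 − 9 = 283 true growth increments.
Mean rate = 52.4 mm / 283 years ≈ 0.185 mm per year.

0.185 mm per year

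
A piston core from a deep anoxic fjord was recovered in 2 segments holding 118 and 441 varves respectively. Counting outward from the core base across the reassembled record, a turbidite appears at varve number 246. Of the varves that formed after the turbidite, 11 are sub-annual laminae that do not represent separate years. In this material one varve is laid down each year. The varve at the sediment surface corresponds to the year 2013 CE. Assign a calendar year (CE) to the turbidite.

Total varves = 118 + 441 = 559.
The turbidite sits at varve 246 from the core base, so 559 − 246 = 313 varves formed after it.
Excluding 11 false varves: 313 − 11 = 302.
The varve at the sediment surface is 2013 CE, so the turbidite dates to 2013 − 302 = 1711 CE.

1711 CE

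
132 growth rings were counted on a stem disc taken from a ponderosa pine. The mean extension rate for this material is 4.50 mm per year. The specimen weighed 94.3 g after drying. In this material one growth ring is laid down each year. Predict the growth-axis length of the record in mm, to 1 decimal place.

The record spans 132 years at 4.50 mm per year.
Predicted length = 4.50 mm/year × 132 years = 594.0 mm.

594.0 mm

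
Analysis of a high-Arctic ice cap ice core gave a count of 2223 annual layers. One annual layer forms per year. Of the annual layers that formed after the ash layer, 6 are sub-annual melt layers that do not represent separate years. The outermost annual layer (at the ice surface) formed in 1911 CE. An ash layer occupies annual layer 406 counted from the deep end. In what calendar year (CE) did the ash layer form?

100 CE

2223 − 406 = 1817 annual layers lie beyond the ash layer toward the ice surface.
Excluding 6 false annual layers: 1817 − 6 = 1811.
Counting back 1811 years from 1911 CE places the ash layer in 1911 − 1811 = 100 CE.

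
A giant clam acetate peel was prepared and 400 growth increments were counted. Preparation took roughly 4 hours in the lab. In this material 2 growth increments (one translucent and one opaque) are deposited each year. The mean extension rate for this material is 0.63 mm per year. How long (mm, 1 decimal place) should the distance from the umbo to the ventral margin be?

126.0 mm

With 2 growth increments per year, 400 / 2 = 200 years.
Predicted length = 0.63 mm/year × 200 years = 126.0 mm.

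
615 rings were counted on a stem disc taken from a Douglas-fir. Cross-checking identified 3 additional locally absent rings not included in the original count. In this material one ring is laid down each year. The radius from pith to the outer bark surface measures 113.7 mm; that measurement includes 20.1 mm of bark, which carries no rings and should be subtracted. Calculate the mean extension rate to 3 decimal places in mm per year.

Correcting the raw count gives 615 + 3 = 618 true rings.
The growth record spans 113.7 − 20.1 = 93.6 mm.
Extension rate ≈ 93.6 / 618 = 0.151 mm per year.

0.151 mm per year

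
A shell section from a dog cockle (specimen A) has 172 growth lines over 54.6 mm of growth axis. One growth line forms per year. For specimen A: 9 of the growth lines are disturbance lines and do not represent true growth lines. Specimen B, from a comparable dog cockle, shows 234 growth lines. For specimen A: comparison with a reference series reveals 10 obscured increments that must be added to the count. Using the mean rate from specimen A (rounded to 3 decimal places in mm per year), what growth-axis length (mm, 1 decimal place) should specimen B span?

73.9 mm

Specimen A: correcting the raw count gives 172 − 9 + 10 = 173 true growth lines.
A: Extension rate ≈ 54.6 / 173 = 0.316 mm per year.
Length of B = 0.316 × 234 = 73.9 mm.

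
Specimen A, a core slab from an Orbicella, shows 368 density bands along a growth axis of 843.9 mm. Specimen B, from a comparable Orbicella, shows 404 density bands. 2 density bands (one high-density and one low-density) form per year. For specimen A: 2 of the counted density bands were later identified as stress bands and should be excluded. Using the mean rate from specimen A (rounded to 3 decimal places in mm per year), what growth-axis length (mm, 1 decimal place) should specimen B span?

931.4 mm

Specimen A: adjusted count: 368 − 2 = 366 density bands.
Specimen A: with 2 density bands per year, 366 / 2 = 183 years.
A: Extension rate ≈ 843.9 / 183 = 4.611 mm/yr.
Specimen B: 404 density bands at 2 per year is 404 / 2 = 202 years. B's length ≈ 4.611 × 202 = 931.4 mm.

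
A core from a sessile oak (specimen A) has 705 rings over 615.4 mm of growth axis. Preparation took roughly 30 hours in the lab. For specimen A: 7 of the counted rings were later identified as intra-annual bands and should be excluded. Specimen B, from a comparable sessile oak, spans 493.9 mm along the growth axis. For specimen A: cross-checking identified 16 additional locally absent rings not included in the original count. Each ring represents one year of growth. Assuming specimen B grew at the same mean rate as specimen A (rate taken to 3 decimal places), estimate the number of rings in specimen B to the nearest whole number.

Specimen A: adjusted count: 705 − 7 + 16 = 714 rings.
A: 615.4 mm over 714 years gives 615.4 / 714 ≈ 0.862 mm/year.
B spans 493.9 / 0.862 = 572.97 years ≈ 573 rings.

573 rings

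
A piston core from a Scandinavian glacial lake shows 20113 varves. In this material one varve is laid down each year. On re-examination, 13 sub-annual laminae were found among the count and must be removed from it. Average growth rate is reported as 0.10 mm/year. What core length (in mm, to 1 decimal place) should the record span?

2010.0 mm

After corrections the count is 20113 − 13 = 20100 varves.
Predicted length = 0.10 mm/year × 20100 years = 2010.0 mm.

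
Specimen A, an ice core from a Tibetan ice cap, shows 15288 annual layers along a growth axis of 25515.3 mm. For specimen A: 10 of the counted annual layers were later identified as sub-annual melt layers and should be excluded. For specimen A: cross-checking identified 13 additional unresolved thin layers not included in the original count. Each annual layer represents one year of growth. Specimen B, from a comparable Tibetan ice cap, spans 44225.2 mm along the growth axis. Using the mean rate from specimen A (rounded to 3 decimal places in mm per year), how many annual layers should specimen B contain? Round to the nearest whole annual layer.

Specimen A: adjusted count: 15288 − 10 + 13 = 15291 annual layers.
A: Extension rate ≈ 25515.3 / 15291 = 1.669 mm/yr.
Specimen B: 44225.2 mm / 1.669 mm per year = 26498.02 years ≈ 26498 annual layers.

26498 annual layers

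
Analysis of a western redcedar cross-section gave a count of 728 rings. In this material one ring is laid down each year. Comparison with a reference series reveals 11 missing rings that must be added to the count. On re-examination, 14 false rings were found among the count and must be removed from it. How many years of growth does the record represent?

True ring count = 728 − 14 + 11 = 725.
One ring per year makes the duration 725 years.

725 years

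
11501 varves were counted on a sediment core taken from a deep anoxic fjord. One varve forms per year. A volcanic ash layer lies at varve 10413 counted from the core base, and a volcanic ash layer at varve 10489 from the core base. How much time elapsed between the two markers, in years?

Separation: 10489 − 10413 = 76 varves.
That is 76 years at one varve per year.

76 years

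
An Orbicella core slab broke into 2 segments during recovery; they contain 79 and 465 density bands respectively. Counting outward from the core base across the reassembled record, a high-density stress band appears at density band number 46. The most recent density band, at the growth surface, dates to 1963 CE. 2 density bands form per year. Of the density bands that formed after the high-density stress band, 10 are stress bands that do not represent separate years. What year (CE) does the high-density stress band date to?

1719 CE

Total density bands = 79 + 465 = 544.
The high-density stress band sits at density band 46 from the core base, so 544 − 46 = 498 density bands formed after it.
Removing the 10 false density bands leaves 498 − 10 = 488 true density bands beyond the high-density stress band.
With 2 density bands per year, 488 / 2 = 244 years.
The density band at the growth surface is 1963 CE, so the high-density stress band dates to 1963 − 244 = 1719 CE.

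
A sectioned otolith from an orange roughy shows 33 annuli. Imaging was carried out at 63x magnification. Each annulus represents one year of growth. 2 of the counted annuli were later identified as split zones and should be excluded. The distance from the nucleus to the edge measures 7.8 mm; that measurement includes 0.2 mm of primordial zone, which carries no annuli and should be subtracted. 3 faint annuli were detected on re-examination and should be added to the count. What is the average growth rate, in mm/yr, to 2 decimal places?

0.22 mm/yr

Correcting the raw count gives 33 − 2 + 3 = 34 true annuli.
Net length = 7.8 − 0.2 = 7.6 mm.
7.6 mm over 34 years gives 7.6 / 34 ≈ 0.22 mm/yr.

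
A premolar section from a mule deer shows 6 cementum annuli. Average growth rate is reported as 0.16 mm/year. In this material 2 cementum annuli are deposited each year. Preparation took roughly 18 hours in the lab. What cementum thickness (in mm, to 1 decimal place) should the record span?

0.5 mm

With 2 cementum annuli per year, 6 / 2 = 3 years.
3 years at 0.16 mm/year gives 0.16 × 3 = 0.5 mm.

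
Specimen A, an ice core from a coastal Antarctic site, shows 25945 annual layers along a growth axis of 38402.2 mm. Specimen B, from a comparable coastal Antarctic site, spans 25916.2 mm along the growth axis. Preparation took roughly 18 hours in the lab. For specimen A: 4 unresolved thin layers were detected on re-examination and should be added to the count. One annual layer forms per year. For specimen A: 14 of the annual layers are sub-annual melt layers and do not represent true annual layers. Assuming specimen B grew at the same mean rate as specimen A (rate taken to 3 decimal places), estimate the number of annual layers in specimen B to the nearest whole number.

Specimen A: after corrections the count is 25945 − 14 + 4 = 25935 annual layers.
A: Mean rate = 38402.2 mm / 25935 years ≈ 1.481 mm per year.
Specimen B: 25916.2 mm / 1.481 mm per year = 17499.12 years ≈ 17499 annual layers.

17499 annual layers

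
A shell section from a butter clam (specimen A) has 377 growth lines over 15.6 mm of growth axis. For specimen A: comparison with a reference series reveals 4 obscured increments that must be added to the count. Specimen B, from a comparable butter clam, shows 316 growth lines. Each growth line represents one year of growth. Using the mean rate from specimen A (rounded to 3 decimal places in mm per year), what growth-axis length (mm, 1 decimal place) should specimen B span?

13.0 mm

Specimen A: after corrections the count is 377 + 4 = 381 growth lines.
A: Mean rate = 15.6 mm / 381 years ≈ 0.041 mm/year.
For B, 0.041 mm/year × 316 years = 13.0 mm.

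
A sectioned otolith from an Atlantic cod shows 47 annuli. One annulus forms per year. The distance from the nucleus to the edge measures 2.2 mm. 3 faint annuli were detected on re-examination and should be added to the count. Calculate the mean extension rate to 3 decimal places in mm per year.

Correcting the raw count gives 47 + 3 = 50 true annuli.
Extension rate ≈ 2.2 / 50 = 0.044 mm per year.

0.044 mm per year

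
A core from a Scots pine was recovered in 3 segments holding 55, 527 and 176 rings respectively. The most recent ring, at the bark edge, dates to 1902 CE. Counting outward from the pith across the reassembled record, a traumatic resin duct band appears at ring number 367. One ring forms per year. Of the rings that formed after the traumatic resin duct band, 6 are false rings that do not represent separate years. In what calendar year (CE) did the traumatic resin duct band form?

Total rings = 55 + 527 + 176 = 758.
Between ring 367 and the bark edge there are 758 − 367 = 391 rings.
Removing the 6 false rings leaves 391 − 6 = 385 true rings beyond the traumatic resin duct band.
1902 − 385 = 1517 CE.

1517 CE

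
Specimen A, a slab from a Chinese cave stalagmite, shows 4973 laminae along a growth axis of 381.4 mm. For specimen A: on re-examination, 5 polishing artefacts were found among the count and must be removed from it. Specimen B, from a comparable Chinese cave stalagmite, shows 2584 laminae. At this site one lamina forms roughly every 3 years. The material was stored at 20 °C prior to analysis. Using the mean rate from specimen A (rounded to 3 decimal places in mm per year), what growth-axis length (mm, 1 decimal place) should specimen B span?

201.6 mm

Specimen A: adjusted count: 4973 − 5 = 4968 laminae.
Specimen A: 4968 laminae at 3 years each span 4968 × 3 = 14904 years.
A: Mean rate = 381.4 mm / 14904 years ≈ 0.026 mm/year.
Specimen B: at 3 years per lamina, 2584 × 3 = 7752 years. B's length ≈ 0.026 × 7752 = 201.6 mm.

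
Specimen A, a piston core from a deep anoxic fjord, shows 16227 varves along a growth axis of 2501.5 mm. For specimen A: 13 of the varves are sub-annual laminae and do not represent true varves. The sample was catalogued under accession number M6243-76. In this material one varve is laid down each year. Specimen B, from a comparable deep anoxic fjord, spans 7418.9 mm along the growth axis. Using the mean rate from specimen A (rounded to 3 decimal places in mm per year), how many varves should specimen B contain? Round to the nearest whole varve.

48175 varves

Specimen A: correcting the raw count gives 16227 − 13 = 16214 true varves.
A: Mean rate = 2501.5 mm / 16214 years ≈ 0.154 mm/year.
B spans 7418.9 / 0.154 = 48174.68 years ≈ 48175 varves.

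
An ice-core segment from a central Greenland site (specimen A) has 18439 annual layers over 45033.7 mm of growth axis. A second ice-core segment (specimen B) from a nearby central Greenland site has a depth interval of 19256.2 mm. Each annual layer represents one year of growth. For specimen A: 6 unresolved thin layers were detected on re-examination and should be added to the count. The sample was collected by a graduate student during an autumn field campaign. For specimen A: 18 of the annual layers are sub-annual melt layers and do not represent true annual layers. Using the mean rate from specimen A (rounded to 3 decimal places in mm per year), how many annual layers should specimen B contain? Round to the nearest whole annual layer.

7879 annual layers

Specimen A: correcting the raw count gives 18439 − 18 + 6 = 18427 true annual layers.
A: Extension rate ≈ 45033.7 / 18427 = 2.444 mm/year.
For B, 19256.2 / 2.444 = 7878.97 years ≈ 7879 annual layers.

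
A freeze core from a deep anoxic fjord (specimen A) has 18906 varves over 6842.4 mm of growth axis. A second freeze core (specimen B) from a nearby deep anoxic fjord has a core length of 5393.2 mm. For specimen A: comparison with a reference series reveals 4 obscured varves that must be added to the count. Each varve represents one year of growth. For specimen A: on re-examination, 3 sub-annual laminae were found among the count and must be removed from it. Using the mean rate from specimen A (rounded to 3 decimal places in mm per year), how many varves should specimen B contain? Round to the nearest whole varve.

Specimen A: adjusted count: 18906 − 3 + 4 = 18907 varves.
A: Extension rate ≈ 6842.4 / 18907 = 0.362 mm/yr.
Specimen B: 5393.2 mm / 0.362 mm per year = 14898.34 years ≈ 14898 varves.

14898 varves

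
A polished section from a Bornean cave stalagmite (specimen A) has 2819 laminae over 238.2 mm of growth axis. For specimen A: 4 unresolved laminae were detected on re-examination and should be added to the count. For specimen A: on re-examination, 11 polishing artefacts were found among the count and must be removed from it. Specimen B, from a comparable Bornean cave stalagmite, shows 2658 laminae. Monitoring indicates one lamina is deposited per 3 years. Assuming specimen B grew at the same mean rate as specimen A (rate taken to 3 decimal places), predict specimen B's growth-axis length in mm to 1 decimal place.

Specimen A: adjusted count: 2819 − 11 + 4 = 2812 laminae.
Specimen A: at 3 years per lamina, 2812 × 3 = 8436 years.
A: 238.2 mm over 8436 years gives 238.2 / 8436 ≈ 0.028 mm per year.
Specimen B: at 3 years per lamina, 2658 × 3 = 7974 years. For B, 0.028 mm/year × 7974 years = 223.3 mm.

223.3 mm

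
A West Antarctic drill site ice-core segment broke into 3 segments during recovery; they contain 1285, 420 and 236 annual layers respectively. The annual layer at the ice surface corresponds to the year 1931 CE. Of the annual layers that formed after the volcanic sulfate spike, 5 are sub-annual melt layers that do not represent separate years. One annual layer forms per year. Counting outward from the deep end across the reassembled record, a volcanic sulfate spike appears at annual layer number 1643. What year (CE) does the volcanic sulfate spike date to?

Total annual layers = 1285 + 420 + 236 = 1941.
Between annual layer 1643 and the ice surface there are 1941 − 1643 = 298 annual layers.
298 − 5 false = 293 true annual layers after the volcanic sulfate spike.
1931 − 293 = 1638 CE.

1638 CE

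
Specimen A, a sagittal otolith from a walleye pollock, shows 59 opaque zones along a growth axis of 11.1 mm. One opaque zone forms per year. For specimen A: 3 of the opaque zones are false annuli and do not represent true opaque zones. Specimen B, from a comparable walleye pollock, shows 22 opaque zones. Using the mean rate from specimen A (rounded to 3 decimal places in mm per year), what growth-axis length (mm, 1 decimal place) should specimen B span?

Specimen A: after corrections the count is 59 − 3 = 56 opaque zones.
A: Extension rate ≈ 11.1 / 56 = 0.198 mm/yr.
Length of B = 0.198 × 22 = 4.4 mm.

4.4 mm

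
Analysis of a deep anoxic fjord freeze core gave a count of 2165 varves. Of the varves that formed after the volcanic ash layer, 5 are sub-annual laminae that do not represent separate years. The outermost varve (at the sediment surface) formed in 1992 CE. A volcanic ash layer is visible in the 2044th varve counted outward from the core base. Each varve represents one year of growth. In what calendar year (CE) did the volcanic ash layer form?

1876 CE

2165 − 2044 = 121 varves lie beyond the volcanic ash layer toward the sediment surface.
121 − 5 false = 116 true varves after the volcanic ash layer.
Counting back 116 years from 1992 CE places the volcanic ash layer in 1992 − 116 = 1876 CE.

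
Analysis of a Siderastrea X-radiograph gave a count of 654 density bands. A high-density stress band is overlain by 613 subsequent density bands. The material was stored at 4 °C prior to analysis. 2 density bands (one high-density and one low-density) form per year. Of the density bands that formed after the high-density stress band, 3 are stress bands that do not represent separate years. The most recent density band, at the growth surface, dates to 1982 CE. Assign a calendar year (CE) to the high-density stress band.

613 density bands formed after the high-density stress band.
613 − 3 false = 610 true density bands after the high-density stress band.
610 density bands at 2 per year is 610 / 2 = 305 years.
1982 − 305 = 1677 CE.

1677 CE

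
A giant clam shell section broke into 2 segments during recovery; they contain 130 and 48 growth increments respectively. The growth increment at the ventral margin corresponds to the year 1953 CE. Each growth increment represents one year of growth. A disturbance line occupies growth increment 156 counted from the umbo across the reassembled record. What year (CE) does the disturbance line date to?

Total growth increments = 130 + 48 = 178.
178 − 156 = 22 growth increments lie beyond the disturbance line toward the ventral margin.
1953 − 22 = 1931 CE.

1931 CE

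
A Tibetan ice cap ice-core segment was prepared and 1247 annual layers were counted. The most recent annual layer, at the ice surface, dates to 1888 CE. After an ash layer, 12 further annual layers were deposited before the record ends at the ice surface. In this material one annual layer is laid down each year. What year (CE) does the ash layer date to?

12 annual layers formed after the ash layer.
The annual layer at the ice surface is 1888 CE, so the ash layer dates to 1888 − 12 = 1876 CE.

1876 CE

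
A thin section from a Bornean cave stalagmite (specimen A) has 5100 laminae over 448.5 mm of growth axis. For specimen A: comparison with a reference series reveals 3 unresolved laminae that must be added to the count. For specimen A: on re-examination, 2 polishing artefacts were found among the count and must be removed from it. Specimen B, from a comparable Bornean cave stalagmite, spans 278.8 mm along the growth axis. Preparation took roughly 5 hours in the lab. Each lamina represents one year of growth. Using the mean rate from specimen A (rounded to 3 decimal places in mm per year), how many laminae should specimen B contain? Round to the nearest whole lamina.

3168 laminae

Specimen A: after corrections the count is 5100 − 2 + 3 = 5101 laminae.
A: 448.5 mm over 5101 years gives 448.5 / 5101 ≈ 0.088 mm per year.
For B, 278.8 / 0.088 = 3168.18 years ≈ 3168 laminae.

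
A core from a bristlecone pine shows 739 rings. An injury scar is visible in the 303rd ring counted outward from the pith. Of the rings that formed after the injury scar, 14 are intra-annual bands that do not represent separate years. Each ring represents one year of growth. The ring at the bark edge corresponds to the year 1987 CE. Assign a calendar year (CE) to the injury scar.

The injury scar sits at ring 303 from the pith, so 739 − 303 = 436 rings formed after it.
436 − 14 false = 422 true rings after the injury scar.
The ring at the bark edge is 1987 CE, so the injury scar dates to 1987 − 422 = 1565 CE.

1565 CE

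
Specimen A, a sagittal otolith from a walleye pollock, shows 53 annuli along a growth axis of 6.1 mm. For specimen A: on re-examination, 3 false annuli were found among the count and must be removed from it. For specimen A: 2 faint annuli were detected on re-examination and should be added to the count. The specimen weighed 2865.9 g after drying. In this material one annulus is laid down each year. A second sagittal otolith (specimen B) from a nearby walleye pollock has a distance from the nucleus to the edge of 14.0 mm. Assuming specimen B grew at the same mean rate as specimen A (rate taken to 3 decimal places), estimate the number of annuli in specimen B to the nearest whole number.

Specimen A: adjusted count: 53 − 3 + 2 = 52 annuli.
A: 6.1 mm over 52 years gives 6.1 / 52 ≈ 0.117 mm/yr.
Specimen B: 14.0 mm / 0.117 mm per year = 119.66 years ≈ 120 annuli.

120 annuli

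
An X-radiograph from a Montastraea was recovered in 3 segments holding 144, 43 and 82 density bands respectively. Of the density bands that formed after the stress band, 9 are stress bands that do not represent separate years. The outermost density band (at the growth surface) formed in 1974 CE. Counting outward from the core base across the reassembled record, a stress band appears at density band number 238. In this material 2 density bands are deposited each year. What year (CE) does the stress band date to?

1963 CE

Total density bands = 144 + 43 + 82 = 269.
The stress band sits at density band 238 from the core base, so 269 − 238 = 31 density bands formed after it.
31 − 9 false = 22 true density bands after the stress band.
Dividing by 2 density bands per year: 22 / 2 = 11 years.
The density band at the growth surface is 1974 CE, so the stress band dates to 1974 − 11 = 1963 CE.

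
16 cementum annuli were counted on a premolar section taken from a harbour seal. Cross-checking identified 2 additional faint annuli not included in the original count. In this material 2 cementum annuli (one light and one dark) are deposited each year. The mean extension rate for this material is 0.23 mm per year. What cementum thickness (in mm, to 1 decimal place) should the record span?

Correcting the raw count gives 16 + 2 = 18 true cementum annuli.
With 2 cementum annuli per year, 18 / 2 = 9 years.
Length ≈ 0.23 × 9 = 2.1 mm.

2.1 mm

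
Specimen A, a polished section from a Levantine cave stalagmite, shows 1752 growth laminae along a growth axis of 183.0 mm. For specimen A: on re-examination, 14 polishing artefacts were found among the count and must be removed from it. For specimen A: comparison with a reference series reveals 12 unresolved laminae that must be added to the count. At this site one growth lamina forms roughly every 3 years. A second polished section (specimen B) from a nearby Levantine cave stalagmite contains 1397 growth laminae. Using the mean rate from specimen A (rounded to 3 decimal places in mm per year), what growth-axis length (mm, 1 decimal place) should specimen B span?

146.7 mm

Specimen A: adjusted count: 1752 − 14 + 12 = 1750 growth laminae.
Specimen A: 1750 growth laminae at 3 years each span 1750 × 3 = 5250 years.
A: Mean rate = 183.0 mm / 5250 years ≈ 0.035 mm/yr.
Specimen B: at 3 years per growth lamina, 1397 × 3 = 4191 years. B's length ≈ 0.035 × 4191 = 146.7 mm.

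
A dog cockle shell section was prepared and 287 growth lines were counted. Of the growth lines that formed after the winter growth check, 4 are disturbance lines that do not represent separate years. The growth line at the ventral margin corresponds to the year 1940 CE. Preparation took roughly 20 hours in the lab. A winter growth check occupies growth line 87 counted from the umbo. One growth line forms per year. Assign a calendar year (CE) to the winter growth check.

1744 CE

Between growth line 87 and the ventral margin there are 287 − 87 = 200 growth lines.
200 − 4 false = 196 true growth lines after the winter growth check.
1940 − 196 = 1744 CE.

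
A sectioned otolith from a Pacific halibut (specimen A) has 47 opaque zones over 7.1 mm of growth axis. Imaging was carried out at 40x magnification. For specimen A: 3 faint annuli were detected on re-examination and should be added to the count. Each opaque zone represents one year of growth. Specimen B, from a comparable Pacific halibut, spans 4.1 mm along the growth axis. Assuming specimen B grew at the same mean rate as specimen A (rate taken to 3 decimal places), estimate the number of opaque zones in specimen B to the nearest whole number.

Specimen A: after corrections the count is 47 + 3 = 50 opaque zones.
A: Mean rate = 7.1 mm / 50 years ≈ 0.142 mm/year.
B spans 4.1 / 0.142 = 28.87 years ≈ 29 opaque zones.

29 opaque zones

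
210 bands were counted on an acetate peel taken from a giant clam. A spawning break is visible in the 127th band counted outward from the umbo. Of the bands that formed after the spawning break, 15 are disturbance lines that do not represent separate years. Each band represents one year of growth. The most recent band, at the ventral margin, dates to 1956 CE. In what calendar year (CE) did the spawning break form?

The spawning break sits at band 127 from the umbo, so 210 − 127 = 83 bands formed after it.
Excluding 15 false bands: 83 − 15 = 68.
1956 − 68 = 1888 CE.

1888 CE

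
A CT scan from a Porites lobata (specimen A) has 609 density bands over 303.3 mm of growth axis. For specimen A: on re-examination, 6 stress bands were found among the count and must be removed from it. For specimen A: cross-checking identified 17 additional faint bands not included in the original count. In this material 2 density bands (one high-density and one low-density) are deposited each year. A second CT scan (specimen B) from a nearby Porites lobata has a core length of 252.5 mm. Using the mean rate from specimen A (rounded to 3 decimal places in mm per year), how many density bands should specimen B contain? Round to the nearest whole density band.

516 density bands

Specimen A: true density band count = 609 − 6 + 17 = 620.
Specimen A: 620 density bands at 2 per year is 620 / 2 = 310 years.
A: Extension rate ≈ 303.3 / 310 = 0.978 mm per year.
B spans 252.5 / 0.978 = 258.18 years; at 2 density bands per year that is 258.18 × 2 ≈ 516 density bands.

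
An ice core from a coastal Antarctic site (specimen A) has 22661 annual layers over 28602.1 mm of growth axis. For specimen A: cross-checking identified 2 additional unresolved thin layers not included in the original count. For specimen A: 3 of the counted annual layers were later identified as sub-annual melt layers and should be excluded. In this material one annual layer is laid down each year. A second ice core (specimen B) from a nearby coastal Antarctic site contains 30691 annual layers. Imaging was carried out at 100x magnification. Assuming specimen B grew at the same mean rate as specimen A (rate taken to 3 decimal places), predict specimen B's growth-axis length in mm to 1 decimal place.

38732.0 mm

Specimen A: correcting the raw count gives 22661 − 3 + 2 = 22660 true annual layers.
A: Extension rate ≈ 28602.1 / 22660 = 1.262 mm per year.
B's length ≈ 1.262 × 30691 = 38732.0 mm.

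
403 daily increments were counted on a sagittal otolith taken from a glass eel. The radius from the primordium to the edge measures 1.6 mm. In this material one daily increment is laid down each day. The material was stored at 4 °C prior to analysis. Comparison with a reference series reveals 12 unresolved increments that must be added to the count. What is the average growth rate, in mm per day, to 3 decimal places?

After corrections the count is 403 + 12 = 415 daily increments.
1.6 mm over 415 days gives 1.6 / 415 ≈ 0.004 mm per day.

0.004 mm per day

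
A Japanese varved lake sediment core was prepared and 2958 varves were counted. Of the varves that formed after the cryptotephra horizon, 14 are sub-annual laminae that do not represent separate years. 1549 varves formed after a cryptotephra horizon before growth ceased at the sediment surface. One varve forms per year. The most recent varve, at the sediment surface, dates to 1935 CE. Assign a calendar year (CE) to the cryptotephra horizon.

400 CE

1549 varves post-date the cryptotephra horizon.
Removing the 14 false varves leaves 1549 − 14 = 1535 true varves beyond the cryptotephra horizon.
Counting back 1535 years from 1935 CE places the cryptotephra horizon in 1935 − 1535 = 400 CE.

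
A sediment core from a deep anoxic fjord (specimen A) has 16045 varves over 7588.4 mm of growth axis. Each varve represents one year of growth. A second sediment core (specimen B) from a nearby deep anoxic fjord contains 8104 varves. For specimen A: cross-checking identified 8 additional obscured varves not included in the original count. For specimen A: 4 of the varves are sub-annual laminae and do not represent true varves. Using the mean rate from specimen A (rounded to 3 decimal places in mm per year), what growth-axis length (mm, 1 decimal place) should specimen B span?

3833.2 mm

Specimen A: after corrections the count is 16045 − 4 + 8 = 16049 varves.
A: Extension rate ≈ 7588.4 / 16049 = 0.473 mm per year.
B's length ≈ 0.473 × 8104 = 3833.2 mm.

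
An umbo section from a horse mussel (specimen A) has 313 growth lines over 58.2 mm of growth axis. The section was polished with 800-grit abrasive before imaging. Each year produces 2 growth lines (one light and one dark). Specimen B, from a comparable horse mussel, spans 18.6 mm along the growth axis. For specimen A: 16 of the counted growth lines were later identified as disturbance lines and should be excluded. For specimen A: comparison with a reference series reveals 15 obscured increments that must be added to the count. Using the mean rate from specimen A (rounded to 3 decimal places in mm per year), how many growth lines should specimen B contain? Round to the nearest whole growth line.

Specimen A: true growth line count = 313 − 16 + 15 = 312.
Specimen A: with 2 growth lines per year, 312 / 2 = 156 years.
A: Mean rate = 58.2 mm / 156 years ≈ 0.373 mm/year.
B spans 18.6 / 0.373 = 49.87 years; at 2 growth lines per year that is 49.87 × 2 ≈ 100 growth lines.

100 growth lines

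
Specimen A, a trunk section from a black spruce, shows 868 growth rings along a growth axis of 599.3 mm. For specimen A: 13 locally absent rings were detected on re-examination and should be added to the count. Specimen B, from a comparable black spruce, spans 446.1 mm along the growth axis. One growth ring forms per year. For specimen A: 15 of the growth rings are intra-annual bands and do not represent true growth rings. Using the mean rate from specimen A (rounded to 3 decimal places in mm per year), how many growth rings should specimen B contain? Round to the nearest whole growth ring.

Specimen A: adjusted count: 868 − 15 + 13 = 866 growth rings.
A: Mean rate = 599.3 mm / 866 years ≈ 0.692 mm/yr.
B spans 446.1 / 0.692 = 644.65 years ≈ 645 growth rings.

645 growth rings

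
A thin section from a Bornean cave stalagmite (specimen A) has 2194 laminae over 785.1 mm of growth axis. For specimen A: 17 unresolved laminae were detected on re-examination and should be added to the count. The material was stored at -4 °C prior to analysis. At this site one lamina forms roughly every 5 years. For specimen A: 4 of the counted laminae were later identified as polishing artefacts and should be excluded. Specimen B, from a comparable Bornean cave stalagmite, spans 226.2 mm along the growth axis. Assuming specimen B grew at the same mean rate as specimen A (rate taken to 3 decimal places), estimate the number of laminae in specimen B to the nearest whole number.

Specimen A: true lamina count = 2194 − 4 + 17 = 2207.
Specimen A: at 5 years per lamina, 2207 × 5 = 11035 years.
A: Mean rate = 785.1 mm / 11035 years ≈ 0.071 mm/yr.
B spans 226.2 / 0.071 = 3185.92 years; at 5 years per lamina that is 3185.92 / 5 ≈ 637 laminae.

637 laminae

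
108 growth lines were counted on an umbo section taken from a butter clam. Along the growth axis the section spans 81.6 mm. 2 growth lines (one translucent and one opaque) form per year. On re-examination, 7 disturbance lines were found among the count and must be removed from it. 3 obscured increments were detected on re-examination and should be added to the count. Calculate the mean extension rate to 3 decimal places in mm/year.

1.569 mm/year

True growth line count = 108 − 7 + 3 = 104.
104 growth lines at 2 per year is 104 / 2 = 52 years.
81.6 mm over 52 years gives 81.6 / 52 ≈ 1.569 mm/year.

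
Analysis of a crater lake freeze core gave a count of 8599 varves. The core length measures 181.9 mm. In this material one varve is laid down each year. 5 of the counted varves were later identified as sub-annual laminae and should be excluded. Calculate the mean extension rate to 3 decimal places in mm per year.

0.021 mm per year

After corrections the count is 8599 − 5 = 8594 varves.
Mean rate = 181.9 mm / 8594 years ≈ 0.021 mm per year.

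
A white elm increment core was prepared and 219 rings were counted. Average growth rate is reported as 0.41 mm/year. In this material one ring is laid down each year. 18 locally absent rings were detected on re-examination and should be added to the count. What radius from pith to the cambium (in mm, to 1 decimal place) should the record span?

Correcting the raw count gives 219 + 18 = 237 true rings.
237 years at 0.41 mm/year gives 0.41 × 237 = 97.2 mm.

97.2 mm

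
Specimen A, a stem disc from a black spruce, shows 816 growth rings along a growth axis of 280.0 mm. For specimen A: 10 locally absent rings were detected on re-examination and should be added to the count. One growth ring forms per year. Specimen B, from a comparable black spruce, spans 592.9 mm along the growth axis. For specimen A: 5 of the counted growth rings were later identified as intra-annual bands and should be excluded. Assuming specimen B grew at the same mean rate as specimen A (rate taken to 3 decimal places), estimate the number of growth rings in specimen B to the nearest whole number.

Specimen A: adjusted count: 816 − 5 + 10 = 821 growth rings.
A: 280.0 mm over 821 years gives 280.0 / 821 ≈ 0.341 mm/yr.
Specimen B: 592.9 mm / 0.341 mm per year = 1738.71 years ≈ 1739 growth rings.

1739 growth rings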